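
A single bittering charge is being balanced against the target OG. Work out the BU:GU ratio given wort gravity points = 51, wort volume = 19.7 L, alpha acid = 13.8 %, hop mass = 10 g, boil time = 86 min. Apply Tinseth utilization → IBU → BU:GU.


U = 1.65·0.000125^(GP/1000)·(1−e^(−0.04t))/4.15;  IBU = (α/100)·m·U·1000/V;  BU:GU = IBU/GP
U = 1.65·0.000125^(51/1000)·(1−e^(−0.04·86))/4.15 = 0.2433
IBU = (13.8/100)·10·0.2433·1000/19.7 = 17.0466
BU:GU = 17.0466/51

0.3342


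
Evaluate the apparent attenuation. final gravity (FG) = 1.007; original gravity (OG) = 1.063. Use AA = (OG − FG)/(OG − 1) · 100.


AA = (1.063 − 1.007)/(1.063 − 1) · 100

88.8889 %


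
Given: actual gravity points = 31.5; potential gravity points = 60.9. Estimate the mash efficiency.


efficiency = actual / potential × 100
efficiency = 31.5 / 60.9 × 100

51.7241 %


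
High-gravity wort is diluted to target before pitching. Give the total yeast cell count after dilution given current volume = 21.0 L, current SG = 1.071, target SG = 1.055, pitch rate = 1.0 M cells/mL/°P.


V_w = V·((SG_c−1)/(SG_t−1)−1);  °P = 259 − 259/SG_t;  cells = rate·(V+V_w)·°P
V_w = 21.0·((1.071−1)/(1.055−1)−1) = 6.1091
V_final = 21.0 + 6.1091 = 27.1091
°P = 259 − 259/1.055 = 13.5024
cells = 1.0·27.1091·13.5024

366.0370 billion cells


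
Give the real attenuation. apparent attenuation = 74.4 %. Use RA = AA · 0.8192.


RA = 74.4 · 0.8192

60.9485 %


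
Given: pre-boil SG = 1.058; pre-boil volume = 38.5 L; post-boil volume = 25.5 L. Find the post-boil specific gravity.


SG_post = 1 + (SG_pre − 1)·V_pre/V_post
pts_pre = (1.058 − 1)·1000 = 58.0000
pts_post = 58.0000·38.5/25.5 = 87.5686
SG_post = 1 + 87.5686/1000

1.0876


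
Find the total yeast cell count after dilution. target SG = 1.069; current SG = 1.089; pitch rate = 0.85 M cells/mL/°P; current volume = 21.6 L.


V_w = V·((SG_c−1)/(SG_t−1)−1);  °P = 259 − 259/SG_t;  cells = rate·(V+V_w)·°P
V_w = 21.6·((1.089−1)/(1.069−1)−1) = 6.2609
V_final = 21.6 + 6.2609 = 27.8609
°P = 259 − 259/1.069 = 16.7175
cells = 0.85·27.8609·16.7175

395.8993 billion cells


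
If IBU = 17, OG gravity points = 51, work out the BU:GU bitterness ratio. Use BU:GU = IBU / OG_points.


BU:GU = 17 / 51

0.3333


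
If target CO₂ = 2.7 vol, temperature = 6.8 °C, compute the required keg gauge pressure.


psi = vols/(0.01821 + 0.09011·e^(−0.04·T)) − 14.695
psi = 2.7/(0.01821 + 0.09011·e^(−0.04·6.8)) − 14.695

16.3893 psi


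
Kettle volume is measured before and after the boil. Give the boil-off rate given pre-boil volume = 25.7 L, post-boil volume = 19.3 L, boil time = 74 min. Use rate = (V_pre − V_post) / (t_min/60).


rate = (25.7 − 19.3) / (74/60)

5.1892 L/hr


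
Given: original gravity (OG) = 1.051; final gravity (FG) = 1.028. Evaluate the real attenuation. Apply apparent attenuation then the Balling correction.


AA = (OG−FG)/(OG−1)·100;  RA = AA·0.8192
AA = (1.051 − 1.028)/(1.051 − 1)·100 = 45.0980
RA = 45.0980·0.8192

36.9443 %


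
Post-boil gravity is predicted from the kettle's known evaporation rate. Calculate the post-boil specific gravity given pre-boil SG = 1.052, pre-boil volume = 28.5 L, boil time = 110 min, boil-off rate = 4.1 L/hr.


V_post = V_pre − rate·(t/60);  SG_post = 1 + (SG_pre−1)·V_pre/V_post
V_post = 28.5 − 4.1·(110/60) = 20.9833
SG_post = 1 + (1.052 − 1)·28.5/20.9833

1.0706


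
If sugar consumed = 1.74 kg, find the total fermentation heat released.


Q = m_sugar · 590 kJ/kg
Q = 1.74 · 590

1026.6000 kJ


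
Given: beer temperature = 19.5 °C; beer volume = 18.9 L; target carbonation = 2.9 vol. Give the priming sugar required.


residual = 14.695·(0.01821 + 0.09011·e^(−0.04·T));  sugar = (target − residual)·4.0·V
residual = 14.695·(0.01821 + 0.09011·e^(−0.04·19.5)) = 0.8746
sugar = (2.9 − 0.8746)·4.0·18.9

153.1201 g


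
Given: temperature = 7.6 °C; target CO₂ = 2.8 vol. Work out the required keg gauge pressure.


psi = vols/(0.01821 + 0.09011·e^(−0.04·T)) − 14.695
psi = 2.8/(0.01821 + 0.09011·e^(−0.04·7.6)) − 14.695

18.3634 psi


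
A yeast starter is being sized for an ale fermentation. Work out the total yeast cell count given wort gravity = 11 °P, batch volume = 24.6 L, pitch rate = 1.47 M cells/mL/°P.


cells (billions) = rate · V_L · °P
cells = 1.47 · 24.6 · 11

397.7820 billion cells


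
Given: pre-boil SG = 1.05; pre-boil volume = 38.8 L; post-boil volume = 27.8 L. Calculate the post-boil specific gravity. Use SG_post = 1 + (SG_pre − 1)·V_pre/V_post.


pts_pre = (1.05 − 1)·1000 = 50.0000
pts_post = 50.0000·38.8/27.8 = 69.7842
SG_post = 1 + 69.7842/1000

1.0698


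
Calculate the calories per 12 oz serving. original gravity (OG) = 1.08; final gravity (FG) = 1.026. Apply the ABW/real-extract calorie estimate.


ABW = (OG−FG)·131.25·0.79/FG;  °P = 259 − 259/SG (for OG→OE and FG→AE);  RE = 0.1808·OE + 0.8192·AE;  Cal = (6.9·ABW + 4·(RE−0.1))·FG·3.55
ABW = (1.08 − 1.026)·131.25·0.79/1.026 = 5.4572
OE = 259 − 259/1.08 = 19.1852 °P
AE = 259 − 259/1.026 = 6.5634 °P
RE = 0.1808·19.1852 + 0.8192·6.5634 = 8.8454 °P
Cal = (6.9·5.4572 + 4·(8.8454−0.1))·1.026·3.55

264.5638 kcal


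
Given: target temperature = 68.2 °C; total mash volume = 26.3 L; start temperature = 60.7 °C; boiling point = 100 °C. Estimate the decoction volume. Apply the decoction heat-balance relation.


V_dec = V_total·(T_target − T_start)/(T_boil − T_start)
V_dec = 26.3·(68.2 − 60.7)/(100 − 60.7)

5.0191 L


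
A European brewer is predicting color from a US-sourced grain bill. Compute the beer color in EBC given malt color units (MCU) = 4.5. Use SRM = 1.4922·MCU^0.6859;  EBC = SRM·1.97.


SRM = 1.4922·4.5^0.6859 = 4.1866
EBC = 4.1866·1.97

8.2477 EBC


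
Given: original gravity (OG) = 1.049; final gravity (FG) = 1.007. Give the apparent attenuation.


AA = (OG − FG)/(OG − 1) · 100
AA = (1.049 − 1.007)/(1.049 − 1) · 100

85.7143 %


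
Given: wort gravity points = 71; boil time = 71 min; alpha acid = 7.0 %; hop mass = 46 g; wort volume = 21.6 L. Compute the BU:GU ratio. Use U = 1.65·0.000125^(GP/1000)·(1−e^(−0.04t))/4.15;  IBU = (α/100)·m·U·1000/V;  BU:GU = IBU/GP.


U = 1.65·0.000125^(71/1000)·(1−e^(−0.04·71))/4.15 = 0.1978
IBU = (7.0/100)·46·0.1978·1000/21.6 = 29.4831
BU:GU = 29.4831/71

0.4153


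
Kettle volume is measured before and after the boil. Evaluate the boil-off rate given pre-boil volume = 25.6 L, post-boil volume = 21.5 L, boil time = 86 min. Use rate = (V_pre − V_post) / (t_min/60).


rate = (25.6 − 21.5) / (86/60)

2.8605 L/hr


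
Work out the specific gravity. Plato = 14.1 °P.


SG = 259/(259 − P)
SG = 259/(259 − 14.1)

1.0576


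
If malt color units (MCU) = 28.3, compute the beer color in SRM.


SRM = 1.4922 · MCU^0.6859
SRM = 1.4922 · 28.3^0.6859

14.7777 SRM


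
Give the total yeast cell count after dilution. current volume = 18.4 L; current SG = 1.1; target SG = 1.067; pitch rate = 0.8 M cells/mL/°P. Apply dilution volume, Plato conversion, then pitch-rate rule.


V_w = V·((SG_c−1)/(SG_t−1)−1);  °P = 259 − 259/SG_t;  cells = rate·(V+V_w)·°P
V_w = 18.4·((1.1−1)/(1.067−1)−1) = 9.0627
V_final = 18.4 + 9.0627 = 27.4627
°P = 259 − 259/1.067 = 16.2634
cells = 0.8·27.4627·16.2634

357.3083 billion cells


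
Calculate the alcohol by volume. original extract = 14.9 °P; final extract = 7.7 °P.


SG = 259/(259 − P);  ABV = (OG − FG)·131.25
OG = 259/(259 − 14.9) = 1.0610
FG = 259/(259 − 7.7) = 1.0306
ABV = (1.0610 − 1.0306)·131.25

3.9900 % ABV


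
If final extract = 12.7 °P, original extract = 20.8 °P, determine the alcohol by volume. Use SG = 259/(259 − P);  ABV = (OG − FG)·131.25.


OG = 259/(259 − 20.8) = 1.0873
FG = 259/(259 − 12.7) = 1.0516
ABV = (1.0873 − 1.0516)·131.25

4.6933 % ABV


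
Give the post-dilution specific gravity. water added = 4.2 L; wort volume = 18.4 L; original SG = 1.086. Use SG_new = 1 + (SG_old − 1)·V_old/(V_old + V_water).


pts = (1.086 − 1)·1000·18.4/(18.4 + 4.2) = 70.0177
SG_new = 1 + 70.0177/1000

1.0700


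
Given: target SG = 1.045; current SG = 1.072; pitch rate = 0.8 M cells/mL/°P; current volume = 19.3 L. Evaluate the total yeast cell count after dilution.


V_w = V·((SG_c−1)/(SG_t−1)−1);  °P = 259 − 259/SG_t;  cells = rate·(V+V_w)·°P
V_w = 19.3·((1.072−1)/(1.045−1)−1) = 11.5800
V_final = 19.3 + 11.5800 = 30.8800
°P = 259 − 259/1.045 = 11.1531
cells = 0.8·30.8800·11.1531

275.5264 billion cells


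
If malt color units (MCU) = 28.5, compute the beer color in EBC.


SRM = 1.4922·MCU^0.6859;  EBC = SRM·1.97
SRM = 1.4922·28.5^0.6859 = 14.8493
EBC = 14.8493·1.97

29.2531 EBC


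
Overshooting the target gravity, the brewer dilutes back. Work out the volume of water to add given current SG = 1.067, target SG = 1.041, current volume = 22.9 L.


V_water = V·((SG_curr − 1)/(SG_target − 1) − 1)
V_water = 22.9·((1.067 − 1)/(1.041 − 1) − 1)

14.5220 L


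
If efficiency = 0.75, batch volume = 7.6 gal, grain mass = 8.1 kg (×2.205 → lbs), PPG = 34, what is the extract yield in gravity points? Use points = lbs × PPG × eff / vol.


lbs = 8.1 × 2.205 = 17.8605
points = 17.8605 × 34 × 0.75 / 7.6

59.9267 points


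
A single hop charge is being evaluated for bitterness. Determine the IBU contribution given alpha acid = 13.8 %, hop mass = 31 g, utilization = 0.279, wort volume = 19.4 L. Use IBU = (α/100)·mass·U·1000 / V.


IBU = (13.8/100)·31·0.279·1000 / 19.4

61.5238 IBU


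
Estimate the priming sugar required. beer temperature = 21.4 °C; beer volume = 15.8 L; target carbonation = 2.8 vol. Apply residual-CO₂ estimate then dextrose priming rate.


residual = 14.695·(0.01821 + 0.09011·e^(−0.04·T));  sugar = (target − residual)·4.0·V
residual = 14.695·(0.01821 + 0.09011·e^(−0.04·21.4)) = 0.8302
sugar = (2.8 − 0.8302)·4.0·15.8

124.4927 g


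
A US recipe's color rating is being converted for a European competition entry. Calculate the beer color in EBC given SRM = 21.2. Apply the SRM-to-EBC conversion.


EBC = SRM · 1.97
EBC = 21.2 · 1.97

41.7640 EBC


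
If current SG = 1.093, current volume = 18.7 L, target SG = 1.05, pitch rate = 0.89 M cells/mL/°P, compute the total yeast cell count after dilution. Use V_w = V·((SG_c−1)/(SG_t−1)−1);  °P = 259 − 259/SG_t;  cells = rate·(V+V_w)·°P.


V_w = 18.7·((1.093−1)/(1.05−1)−1) = 16.0820
V_final = 18.7 + 16.0820 = 34.7820
°P = 259 − 259/1.05 = 12.3333
cells = 0.89·34.7820·12.3333

381.7904 billion cells


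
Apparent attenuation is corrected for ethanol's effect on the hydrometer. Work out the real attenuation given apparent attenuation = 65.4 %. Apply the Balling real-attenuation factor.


RA = AA · 0.8192
RA = 65.4 · 0.8192

53.5757 %


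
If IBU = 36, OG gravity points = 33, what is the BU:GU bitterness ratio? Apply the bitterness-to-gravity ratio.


BU:GU = IBU / OG_points
BU:GU = 36 / 33

1.0909


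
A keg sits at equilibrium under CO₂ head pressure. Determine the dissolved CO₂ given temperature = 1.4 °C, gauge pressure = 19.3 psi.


vols = (P + 14.695)·(0.01821 + 0.09011·e^(−0.04·T))
vols = (19.3 + 14.695)·(0.01821 + 0.09011·e^(−0.04·1.4))

3.5155 volumes


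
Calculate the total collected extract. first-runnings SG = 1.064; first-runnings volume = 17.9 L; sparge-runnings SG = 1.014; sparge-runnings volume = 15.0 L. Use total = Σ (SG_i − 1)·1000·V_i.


first = (1.064 − 1)·1000·17.9 = 1145.6000
sparge = (1.014 − 1)·1000·15.0 = 210.0000
total = 1145.6000 + 210.0000

1355.6000 gravity·L


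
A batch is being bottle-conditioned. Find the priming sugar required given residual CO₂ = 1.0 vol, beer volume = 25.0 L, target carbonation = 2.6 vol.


sugar = (target − residual)·4.0·V
sugar = (2.6 − 1.0)·4.0·25.0

160.0000 g


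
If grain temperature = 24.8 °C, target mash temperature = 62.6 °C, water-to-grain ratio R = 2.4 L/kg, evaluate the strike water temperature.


T_strike = (0.41/R)·(T_mash − T_grain) + T_mash
T_strike = (0.41/2.4)·(62.6 − 24.8) + 62.6

69.0575 °C


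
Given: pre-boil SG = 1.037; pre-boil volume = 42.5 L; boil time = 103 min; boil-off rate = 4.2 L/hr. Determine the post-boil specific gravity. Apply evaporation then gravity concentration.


V_post = V_pre − rate·(t/60);  SG_post = 1 + (SG_pre−1)·V_pre/V_post
V_post = 42.5 − 4.2·(103/60) = 35.2900
SG_post = 1 + (1.037 − 1)·42.5/35.2900

1.0446


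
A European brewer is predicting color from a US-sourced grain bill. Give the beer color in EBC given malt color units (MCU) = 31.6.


SRM = 1.4922·MCU^0.6859;  EBC = SRM·1.97
SRM = 1.4922·31.6^0.6859 = 15.9390
EBC = 15.9390·1.97

31.3999 EBC


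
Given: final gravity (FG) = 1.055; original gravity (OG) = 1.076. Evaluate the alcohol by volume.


ABV = (OG − FG) · 131.25
ABV = (1.076 − 1.055) · 131.25

2.7563 % ABV


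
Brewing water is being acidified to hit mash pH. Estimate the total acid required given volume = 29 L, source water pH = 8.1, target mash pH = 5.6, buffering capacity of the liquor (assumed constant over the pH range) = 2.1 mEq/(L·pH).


acid = buffering capacity · (pH_source − pH_target) · V
acid = 2.1 · (8.1 − 5.6) · 29

152.2500 mEq


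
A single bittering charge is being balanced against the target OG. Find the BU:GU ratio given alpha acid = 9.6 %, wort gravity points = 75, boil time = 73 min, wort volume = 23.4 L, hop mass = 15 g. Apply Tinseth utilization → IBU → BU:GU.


U = 1.65·0.000125^(GP/1000)·(1−e^(−0.04t))/4.15;  IBU = (α/100)·m·U·1000/V;  BU:GU = IBU/GP
U = 1.65·0.000125^(75/1000)·(1−e^(−0.04·73))/4.15 = 0.1917
IBU = (9.6/100)·15·0.1917·1000/23.4 = 11.7970
BU:GU = 11.7970/75

0.1573


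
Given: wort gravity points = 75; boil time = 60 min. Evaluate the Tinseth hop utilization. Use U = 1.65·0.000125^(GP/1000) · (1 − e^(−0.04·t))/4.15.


bigness = 1.65·0.000125^(75/1000) = 0.8409
boil_factor = (1 − e^(−0.04·60))/4.15 = 0.2191
U = 0.8409 · 0.2191

0.1842


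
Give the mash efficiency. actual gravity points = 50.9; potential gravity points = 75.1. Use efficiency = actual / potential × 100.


efficiency = 50.9 / 75.1 × 100

67.7763 %


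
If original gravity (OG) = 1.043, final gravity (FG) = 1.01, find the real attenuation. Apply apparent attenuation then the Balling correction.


AA = (OG−FG)/(OG−1)·100;  RA = AA·0.8192
AA = (1.043 − 1.01)/(1.043 − 1)·100 = 76.7442
RA = 76.7442·0.8192

62.8688 %


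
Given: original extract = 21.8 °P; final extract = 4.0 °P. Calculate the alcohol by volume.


SG = 259/(259 − P);  ABV = (OG − FG)·131.25
OG = 259/(259 − 21.8) = 1.0919
FG = 259/(259 − 4.0) = 1.0157
ABV = (1.0919 − 1.0157)·131.25

10.0038 % ABV


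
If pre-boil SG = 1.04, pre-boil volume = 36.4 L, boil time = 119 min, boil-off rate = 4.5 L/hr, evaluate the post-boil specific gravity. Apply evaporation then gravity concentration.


V_post = V_pre − rate·(t/60);  SG_post = 1 + (SG_pre−1)·V_pre/V_post
V_post = 36.4 − 4.5·(119/60) = 27.4750
SG_post = 1 + (1.04 − 1)·36.4/27.4750

1.0530


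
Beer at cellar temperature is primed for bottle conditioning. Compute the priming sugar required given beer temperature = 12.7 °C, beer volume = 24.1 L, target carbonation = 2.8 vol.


residual = 14.695·(0.01821 + 0.09011·e^(−0.04·T));  sugar = (target − residual)·4.0·V
residual = 14.695·(0.01821 + 0.09011·e^(−0.04·12.7)) = 1.0643
sugar = (2.8 − 1.0643)·4.0·24.1

167.3172 g


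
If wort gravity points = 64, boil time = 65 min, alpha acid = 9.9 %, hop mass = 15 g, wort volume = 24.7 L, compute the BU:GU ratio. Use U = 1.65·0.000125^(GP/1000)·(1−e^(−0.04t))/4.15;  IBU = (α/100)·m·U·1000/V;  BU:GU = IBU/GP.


U = 1.65·0.000125^(64/1000)·(1−e^(−0.04·65))/4.15 = 0.2071
IBU = (9.9/100)·15·0.2071·1000/24.7 = 12.4495
BU:GU = 12.4495/64

0.1945


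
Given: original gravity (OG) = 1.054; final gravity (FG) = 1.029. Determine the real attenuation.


AA = (OG−FG)/(OG−1)·100;  RA = AA·0.8192
AA = (1.054 − 1.029)/(1.054 − 1)·100 = 46.2963
RA = 46.2963·0.8192

37.9259 %


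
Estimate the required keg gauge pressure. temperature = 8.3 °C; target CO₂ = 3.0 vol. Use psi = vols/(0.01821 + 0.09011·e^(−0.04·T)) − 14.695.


psi = 3.0/(0.01821 + 0.09011·e^(−0.04·8.3)) − 14.695

21.5094 psi


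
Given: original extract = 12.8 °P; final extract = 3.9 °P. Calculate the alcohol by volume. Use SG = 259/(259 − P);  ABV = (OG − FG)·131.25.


OG = 259/(259 − 12.8) = 1.0520
FG = 259/(259 − 3.9) = 1.0153
ABV = (1.0520 − 1.0153)·131.25

4.8172 % ABV


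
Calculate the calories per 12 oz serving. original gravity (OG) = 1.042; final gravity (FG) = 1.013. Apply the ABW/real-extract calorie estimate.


ABW = (OG−FG)·131.25·0.79/FG;  °P = 259 − 259/SG (for OG→OE and FG→AE);  RE = 0.1808·OE + 0.8192·AE;  Cal = (6.9·ABW + 4·(RE−0.1))·FG·3.55
ABW = (1.042 − 1.013)·131.25·0.79/1.013 = 2.9683
OE = 259 − 259/1.042 = 10.4395 °P
AE = 259 − 259/1.013 = 3.3238 °P
RE = 0.1808·10.4395 + 0.8192·3.3238 = 4.6103 °P
Cal = (6.9·2.9683 + 4·(4.6103−0.1))·1.013·3.55

138.5341 kcal


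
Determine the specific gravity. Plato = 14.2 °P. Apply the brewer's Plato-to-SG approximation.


SG = 259/(259 − P)
SG = 259/(259 − 14.2)

1.0580


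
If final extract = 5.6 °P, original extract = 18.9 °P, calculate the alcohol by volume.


SG = 259/(259 − P);  ABV = (OG − FG)·131.25
OG = 259/(259 − 18.9) = 1.0787
FG = 259/(259 − 5.6) = 1.0221
ABV = (1.0787 − 1.0221)·131.25

7.4311 % ABV


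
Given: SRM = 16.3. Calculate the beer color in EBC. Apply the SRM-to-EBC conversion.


EBC = SRM · 1.97
EBC = 16.3 · 1.97

32.1110 EBC


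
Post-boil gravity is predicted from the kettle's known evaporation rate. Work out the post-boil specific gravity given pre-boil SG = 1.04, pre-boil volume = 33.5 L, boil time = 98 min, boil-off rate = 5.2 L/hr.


V_post = V_pre − rate·(t/60);  SG_post = 1 + (SG_pre−1)·V_pre/V_post
V_post = 33.5 − 5.2·(98/60) = 25.0067
SG_post = 1 + (1.04 − 1)·33.5/25.0067

1.0536


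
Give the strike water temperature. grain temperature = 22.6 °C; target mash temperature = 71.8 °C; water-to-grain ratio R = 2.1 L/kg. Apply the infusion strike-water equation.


T_strike = (0.41/R)·(T_mash − T_grain) + T_mash
T_strike = (0.41/2.1)·(71.8 − 22.6) + 71.8

81.4057 °C


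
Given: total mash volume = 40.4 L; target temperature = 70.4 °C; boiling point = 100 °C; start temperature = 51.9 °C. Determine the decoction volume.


V_dec = V_total·(T_target − T_start)/(T_boil − T_start)
V_dec = 40.4·(70.4 − 51.9)/(100 − 51.9)

15.5385 L


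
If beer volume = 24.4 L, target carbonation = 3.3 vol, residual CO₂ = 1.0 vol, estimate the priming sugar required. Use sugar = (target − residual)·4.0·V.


sugar = (3.3 − 1.0)·4.0·24.4

224.4800 g


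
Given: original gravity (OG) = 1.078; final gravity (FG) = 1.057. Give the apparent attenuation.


AA = (OG − FG)/(OG − 1) · 100
AA = (1.078 − 1.057)/(1.078 − 1) · 100

26.9231 %


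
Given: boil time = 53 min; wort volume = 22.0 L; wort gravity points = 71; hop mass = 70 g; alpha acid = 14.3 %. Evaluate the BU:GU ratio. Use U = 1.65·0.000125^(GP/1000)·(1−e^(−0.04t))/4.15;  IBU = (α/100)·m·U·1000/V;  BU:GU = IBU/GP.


U = 1.65·0.000125^(71/1000)·(1−e^(−0.04·53))/4.15 = 0.1848
IBU = (14.3/100)·70·0.1848·1000/22.0 = 84.0998
BU:GU = 84.0998/71

1.1845


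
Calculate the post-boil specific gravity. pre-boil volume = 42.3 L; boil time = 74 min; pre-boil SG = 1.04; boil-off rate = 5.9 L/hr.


V_post = V_pre − rate·(t/60);  SG_post = 1 + (SG_pre−1)·V_pre/V_post
V_post = 42.3 − 5.9·(74/60) = 35.0233
SG_post = 1 + (1.04 − 1)·42.3/35.0233

1.0483


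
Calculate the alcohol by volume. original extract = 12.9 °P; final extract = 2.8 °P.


SG = 259/(259 − P);  ABV = (OG − FG)·131.25
OG = 259/(259 − 12.9) = 1.0524
FG = 259/(259 − 2.8) = 1.0109
ABV = (1.0524 − 1.0109)·131.25

5.4454 % ABV


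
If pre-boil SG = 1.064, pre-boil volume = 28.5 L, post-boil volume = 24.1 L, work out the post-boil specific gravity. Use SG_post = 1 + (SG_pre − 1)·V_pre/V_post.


pts_pre = (1.064 − 1)·1000 = 64.0000
pts_post = 64.0000·28.5/24.1 = 75.6846
SG_post = 1 + 75.6846/1000

1.0757


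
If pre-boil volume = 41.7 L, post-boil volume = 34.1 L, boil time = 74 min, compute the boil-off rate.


rate = (V_pre − V_post) / (t_min/60)
rate = (41.7 − 34.1) / (74/60)

6.1622 L/hr


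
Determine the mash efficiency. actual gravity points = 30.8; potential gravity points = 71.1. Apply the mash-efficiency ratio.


efficiency = actual / potential × 100
efficiency = 30.8 / 71.1 × 100

43.3193 %


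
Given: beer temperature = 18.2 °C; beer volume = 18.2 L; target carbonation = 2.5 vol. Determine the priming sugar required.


residual = 14.695·(0.01821 + 0.09011·e^(−0.04·T));  sugar = (target − residual)·4.0·V
residual = 14.695·(0.01821 + 0.09011·e^(−0.04·18.2)) = 0.9070
sugar = (2.5 − 0.9070)·4.0·18.2

115.9703 g


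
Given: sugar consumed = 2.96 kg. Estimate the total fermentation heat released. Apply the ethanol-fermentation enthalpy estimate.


Q = m_sugar · 590 kJ/kg
Q = 2.96 · 590

1746.4000 kJ


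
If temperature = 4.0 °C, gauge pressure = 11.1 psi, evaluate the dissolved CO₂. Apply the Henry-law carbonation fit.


vols = (P + 14.695)·(0.01821 + 0.09011·e^(−0.04·T))
vols = (11.1 + 14.695)·(0.01821 + 0.09011·e^(−0.04·4.0))

2.4504 volumes


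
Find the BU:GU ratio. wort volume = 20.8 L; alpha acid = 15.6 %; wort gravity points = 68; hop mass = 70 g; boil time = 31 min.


U = 1.65·0.000125^(GP/1000)·(1−e^(−0.04t))/4.15;  IBU = (α/100)·m·U·1000/V;  BU:GU = IBU/GP
U = 1.65·0.000125^(68/1000)·(1−e^(−0.04·31))/4.15 = 0.1533
IBU = (15.6/100)·70·0.1533·1000/20.8 = 80.5044
BU:GU = 80.5044/68

1.1839


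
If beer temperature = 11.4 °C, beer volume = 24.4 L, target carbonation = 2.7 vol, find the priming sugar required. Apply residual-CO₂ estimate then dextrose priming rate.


residual = 14.695·(0.01821 + 0.09011·e^(−0.04·T));  sugar = (target − residual)·4.0·V
residual = 14.695·(0.01821 + 0.09011·e^(−0.04·11.4)) = 1.1069
sugar = (2.7 − 1.1069)·4.0·24.4

155.4894 g


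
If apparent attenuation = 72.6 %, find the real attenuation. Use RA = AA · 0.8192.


RA = 72.6 · 0.8192

59.4739 %


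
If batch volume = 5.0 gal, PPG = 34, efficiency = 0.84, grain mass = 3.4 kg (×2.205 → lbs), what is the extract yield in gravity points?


points = lbs × PPG × eff / vol
lbs = 3.4 × 2.205 = 7.4970
points = 7.4970 × 34 × 0.84 / 5.0

42.8229 points


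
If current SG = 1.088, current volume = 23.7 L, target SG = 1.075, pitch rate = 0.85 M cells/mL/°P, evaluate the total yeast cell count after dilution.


V_w = V·((SG_c−1)/(SG_t−1)−1);  °P = 259 − 259/SG_t;  cells = rate·(V+V_w)·°P
V_w = 23.7·((1.088−1)/(1.075−1)−1) = 4.1080
V_final = 23.7 + 4.1080 = 27.8080
°P = 259 − 259/1.075 = 18.0698
cells = 0.85·27.8080·18.0698

427.1115 billion cells


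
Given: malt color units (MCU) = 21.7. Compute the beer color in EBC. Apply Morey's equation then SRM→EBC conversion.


SRM = 1.4922·MCU^0.6859;  EBC = SRM·1.97
SRM = 1.4922·21.7^0.6859 = 12.3170
EBC = 12.3170·1.97

24.2645 EBC


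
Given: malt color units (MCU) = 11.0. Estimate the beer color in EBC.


SRM = 1.4922·MCU^0.6859;  EBC = SRM·1.97
SRM = 1.4922·11.0^0.6859 = 7.7289
EBC = 7.7289·1.97

15.2260 EBC


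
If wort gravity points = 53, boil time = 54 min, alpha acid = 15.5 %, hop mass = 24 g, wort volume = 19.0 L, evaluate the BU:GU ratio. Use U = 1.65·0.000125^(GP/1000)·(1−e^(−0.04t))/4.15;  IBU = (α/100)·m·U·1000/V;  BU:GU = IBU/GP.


U = 1.65·0.000125^(53/1000)·(1−e^(−0.04·54))/4.15 = 0.2185
IBU = (15.5/100)·24·0.2185·1000/19.0 = 42.7706
BU:GU = 42.7706/53

0.8070


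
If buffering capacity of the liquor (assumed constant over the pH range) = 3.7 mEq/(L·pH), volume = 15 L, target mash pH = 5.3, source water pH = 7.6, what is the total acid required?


acid = buffering capacity · (pH_source − pH_target) · V
acid = 3.7 · (7.6 − 5.3) · 15

127.6500 mEq


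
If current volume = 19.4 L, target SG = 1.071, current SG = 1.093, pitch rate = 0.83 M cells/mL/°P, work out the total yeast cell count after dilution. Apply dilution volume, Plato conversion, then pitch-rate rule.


V_w = V·((SG_c−1)/(SG_t−1)−1);  °P = 259 − 259/SG_t;  cells = rate·(V+V_w)·°P
V_w = 19.4·((1.093−1)/(1.071−1)−1) = 6.0113
V_final = 19.4 + 6.0113 = 25.4113
°P = 259 − 259/1.071 = 17.1699
cells = 0.83·25.4113·17.1699

362.1371 billion cells


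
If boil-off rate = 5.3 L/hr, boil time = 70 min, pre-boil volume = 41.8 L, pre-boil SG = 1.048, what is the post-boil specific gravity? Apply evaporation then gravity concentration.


V_post = V_pre − rate·(t/60);  SG_post = 1 + (SG_pre−1)·V_pre/V_post
V_post = 41.8 − 5.3·(70/60) = 35.6167
SG_post = 1 + (1.048 − 1)·41.8/35.6167

1.0563


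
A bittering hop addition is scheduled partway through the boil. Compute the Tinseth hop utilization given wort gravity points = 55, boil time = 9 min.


U = 1.65·0.000125^(GP/1000) · (1 − e^(−0.04·t))/4.15
bigness = 1.65·0.000125^(55/1000) = 1.0065
boil_factor = (1 − e^(−0.04·9))/4.15 = 0.0728
U = 1.0065 · 0.0728

0.0733


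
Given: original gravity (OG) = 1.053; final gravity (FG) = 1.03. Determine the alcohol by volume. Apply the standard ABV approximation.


ABV = (OG − FG) · 131.25
ABV = (1.053 − 1.03) · 131.25

3.0187 % ABV


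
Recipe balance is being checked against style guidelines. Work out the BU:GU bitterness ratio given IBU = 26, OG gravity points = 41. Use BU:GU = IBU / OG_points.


BU:GU = 26 / 41

0.6341


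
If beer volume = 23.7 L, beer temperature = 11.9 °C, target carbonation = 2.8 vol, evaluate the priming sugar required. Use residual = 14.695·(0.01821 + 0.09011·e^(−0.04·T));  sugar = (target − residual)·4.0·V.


residual = 14.695·(0.01821 + 0.09011·e^(−0.04·11.9)) = 1.0903
sugar = (2.8 − 1.0903)·4.0·23.7

162.0841 g


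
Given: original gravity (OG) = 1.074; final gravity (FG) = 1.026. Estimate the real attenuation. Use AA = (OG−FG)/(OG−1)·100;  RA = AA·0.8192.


AA = (1.074 − 1.026)/(1.074 − 1)·100 = 64.8649
RA = 64.8649·0.8192

53.1373 %


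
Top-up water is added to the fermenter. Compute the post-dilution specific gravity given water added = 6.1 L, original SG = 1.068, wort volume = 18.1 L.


SG_new = 1 + (SG_old − 1)·V_old/(V_old + V_water)
pts = (1.068 − 1)·1000·18.1/(18.1 + 6.1) = 50.8595
SG_new = 1 + 50.8595/1000

1.0509


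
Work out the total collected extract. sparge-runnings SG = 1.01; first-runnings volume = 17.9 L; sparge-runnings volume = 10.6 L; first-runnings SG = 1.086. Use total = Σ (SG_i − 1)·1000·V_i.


first = (1.086 − 1)·1000·17.9 = 1539.4000
sparge = (1.01 − 1)·1000·10.6 = 106.0000
total = 1539.4000 + 106.0000

1645.4000 gravity·L


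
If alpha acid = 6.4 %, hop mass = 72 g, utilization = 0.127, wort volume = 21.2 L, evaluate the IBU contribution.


IBU = (α/100)·mass·U·1000 / V
IBU = (6.4/100)·72·0.127·1000 / 21.2

27.6045 IBU


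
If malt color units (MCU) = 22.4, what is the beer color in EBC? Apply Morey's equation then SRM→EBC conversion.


SRM = 1.4922·MCU^0.6859;  EBC = SRM·1.97
SRM = 1.4922·22.4^0.6859 = 12.5882
EBC = 12.5882·1.97

24.7987 EBC


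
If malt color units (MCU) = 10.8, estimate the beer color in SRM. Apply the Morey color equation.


SRM = 1.4922 · MCU^0.6859
SRM = 1.4922 · 10.8^0.6859

7.6322 SRM


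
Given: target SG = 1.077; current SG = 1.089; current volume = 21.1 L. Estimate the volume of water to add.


V_water = V·((SG_curr − 1)/(SG_target − 1) − 1)
V_water = 21.1·((1.089 − 1)/(1.077 − 1) − 1)

3.2883 L


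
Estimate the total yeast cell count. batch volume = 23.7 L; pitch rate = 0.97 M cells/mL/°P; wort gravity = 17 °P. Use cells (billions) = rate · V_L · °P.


cells = 0.97 · 23.7 · 17

390.8130 billion cells


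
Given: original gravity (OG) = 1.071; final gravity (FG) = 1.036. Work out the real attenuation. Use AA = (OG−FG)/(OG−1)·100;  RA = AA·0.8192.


AA = (1.071 − 1.036)/(1.071 − 1)·100 = 49.2958
RA = 49.2958·0.8192

40.3831 %


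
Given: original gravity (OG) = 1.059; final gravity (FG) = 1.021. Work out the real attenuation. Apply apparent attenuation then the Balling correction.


AA = (OG−FG)/(OG−1)·100;  RA = AA·0.8192
AA = (1.059 − 1.021)/(1.059 − 1)·100 = 64.4068
RA = 64.4068·0.8192

52.7620 %


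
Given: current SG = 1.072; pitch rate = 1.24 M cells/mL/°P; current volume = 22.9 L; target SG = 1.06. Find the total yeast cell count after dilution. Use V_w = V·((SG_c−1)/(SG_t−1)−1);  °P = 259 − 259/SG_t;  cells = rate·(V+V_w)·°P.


V_w = 22.9·((1.072−1)/(1.06−1)−1) = 4.5800
V_final = 22.9 + 4.5800 = 27.4800
°P = 259 − 259/1.06 = 14.6604
cells = 1.24·27.4800·14.6604

499.5553 billion cells


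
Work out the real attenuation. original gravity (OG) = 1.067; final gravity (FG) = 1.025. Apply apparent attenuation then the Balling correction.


AA = (OG−FG)/(OG−1)·100;  RA = AA·0.8192
AA = (1.067 − 1.025)/(1.067 − 1)·100 = 62.6866
RA = 62.6866·0.8192

51.3528 %


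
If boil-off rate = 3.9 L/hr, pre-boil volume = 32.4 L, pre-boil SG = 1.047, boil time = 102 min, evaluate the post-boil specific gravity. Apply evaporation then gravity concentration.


V_post = V_pre − rate·(t/60);  SG_post = 1 + (SG_pre−1)·V_pre/V_post
V_post = 32.4 − 3.9·(102/60) = 25.7700
SG_post = 1 + (1.047 − 1)·32.4/25.7700

1.0591


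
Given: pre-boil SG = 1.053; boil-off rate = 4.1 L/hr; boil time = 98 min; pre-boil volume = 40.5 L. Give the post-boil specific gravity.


V_post = V_pre − rate·(t/60);  SG_post = 1 + (SG_pre−1)·V_pre/V_post
V_post = 40.5 − 4.1·(98/60) = 33.8033
SG_post = 1 + (1.053 − 1)·40.5/33.8033

1.0635


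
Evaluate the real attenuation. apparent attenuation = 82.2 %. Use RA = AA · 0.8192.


RA = 82.2 · 0.8192

67.3382 %


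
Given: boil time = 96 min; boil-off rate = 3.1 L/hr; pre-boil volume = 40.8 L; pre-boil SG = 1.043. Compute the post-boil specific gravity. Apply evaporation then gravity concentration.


V_post = V_pre − rate·(t/60);  SG_post = 1 + (SG_pre−1)·V_pre/V_post
V_post = 40.8 − 3.1·(96/60) = 35.8400
SG_post = 1 + (1.043 − 1)·40.8/35.8400

1.0490


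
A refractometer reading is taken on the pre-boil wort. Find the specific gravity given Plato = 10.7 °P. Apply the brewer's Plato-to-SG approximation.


SG = 259/(259 − P)
SG = 259/(259 − 10.7)

1.0431


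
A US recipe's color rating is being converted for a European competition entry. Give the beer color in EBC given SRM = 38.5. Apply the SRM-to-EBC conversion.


EBC = SRM · 1.97
EBC = 38.5 · 1.97

75.8450 EBC


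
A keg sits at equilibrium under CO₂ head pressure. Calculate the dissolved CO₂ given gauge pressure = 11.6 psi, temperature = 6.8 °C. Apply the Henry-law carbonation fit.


vols = (P + 14.695)·(0.01821 + 0.09011·e^(−0.04·T))
vols = (11.6 + 14.695)·(0.01821 + 0.09011·e^(−0.04·6.8))

2.2840 volumes


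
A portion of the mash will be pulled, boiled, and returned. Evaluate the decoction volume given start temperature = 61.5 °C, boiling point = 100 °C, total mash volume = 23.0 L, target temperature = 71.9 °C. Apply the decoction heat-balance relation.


V_dec = V_total·(T_target − T_start)/(T_boil − T_start)
V_dec = 23.0·(71.9 − 61.5)/(100 − 61.5)

6.2130 L


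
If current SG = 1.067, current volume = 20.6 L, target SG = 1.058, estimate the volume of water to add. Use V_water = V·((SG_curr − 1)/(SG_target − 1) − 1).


V_water = 20.6·((1.067 − 1)/(1.058 − 1) − 1)

3.1966 L


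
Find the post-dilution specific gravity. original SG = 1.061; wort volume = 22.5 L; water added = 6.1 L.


SG_new = 1 + (SG_old − 1)·V_old/(V_old + V_water)
pts = (1.061 − 1)·1000·22.5/(22.5 + 6.1) = 47.9895
SG_new = 1 + 47.9895/1000

1.0480


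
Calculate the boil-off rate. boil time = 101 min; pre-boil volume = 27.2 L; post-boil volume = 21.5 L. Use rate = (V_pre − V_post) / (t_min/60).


rate = (27.2 − 21.5) / (101/60)

3.3861 L/hr


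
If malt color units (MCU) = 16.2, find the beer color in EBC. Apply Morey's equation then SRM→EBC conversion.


SRM = 1.4922·MCU^0.6859;  EBC = SRM·1.97
SRM = 1.4922·16.2^0.6859 = 10.0794
EBC = 10.0794·1.97

19.8564 EBC


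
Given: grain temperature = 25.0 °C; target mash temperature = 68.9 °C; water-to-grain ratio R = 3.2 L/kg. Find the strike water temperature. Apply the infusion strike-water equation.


T_strike = (0.41/R)·(T_mash − T_grain) + T_mash
T_strike = (0.41/3.2)·(68.9 − 25.0) + 68.9

74.5247 °C


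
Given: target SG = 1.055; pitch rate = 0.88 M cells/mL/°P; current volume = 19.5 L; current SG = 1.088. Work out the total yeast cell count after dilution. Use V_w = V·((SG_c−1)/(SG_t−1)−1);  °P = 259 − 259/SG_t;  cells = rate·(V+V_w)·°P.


V_w = 19.5·((1.088−1)/(1.055−1)−1) = 11.7000
V_final = 19.5 + 11.7000 = 31.2000
°P = 259 − 259/1.055 = 13.5024
cells = 0.88·31.2000·13.5024

370.7211 billion cells


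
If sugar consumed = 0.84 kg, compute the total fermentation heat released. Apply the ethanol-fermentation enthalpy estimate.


Q = m_sugar · 590 kJ/kg
Q = 0.84 · 590

495.6000 kJ


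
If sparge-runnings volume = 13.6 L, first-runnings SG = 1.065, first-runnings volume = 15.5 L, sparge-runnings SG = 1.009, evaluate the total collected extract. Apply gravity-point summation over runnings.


total = Σ (SG_i − 1)·1000·V_i
first = (1.065 − 1)·1000·15.5 = 1007.5000
sparge = (1.009 − 1)·1000·13.6 = 122.4000
total = 1007.5000 + 122.4000

1129.9000 gravity·L


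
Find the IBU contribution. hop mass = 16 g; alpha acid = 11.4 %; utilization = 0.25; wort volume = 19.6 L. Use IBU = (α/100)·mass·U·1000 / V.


IBU = (11.4/100)·16·0.25·1000 / 19.6

23.2653 IBU


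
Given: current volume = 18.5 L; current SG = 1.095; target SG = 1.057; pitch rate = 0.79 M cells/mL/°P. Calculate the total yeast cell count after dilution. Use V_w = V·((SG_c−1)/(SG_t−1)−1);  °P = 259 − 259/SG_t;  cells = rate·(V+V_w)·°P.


V_w = 18.5·((1.095−1)/(1.057−1)−1) = 12.3333
V_final = 18.5 + 12.3333 = 30.8333
°P = 259 − 259/1.057 = 13.9669
cells = 0.79·30.8333·13.9669

340.2101 billion cells


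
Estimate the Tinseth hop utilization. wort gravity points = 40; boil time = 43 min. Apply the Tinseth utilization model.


U = 1.65·0.000125^(GP/1000) · (1 − e^(−0.04·t))/4.15
bigness = 1.65·0.000125^(40/1000) = 1.1518
boil_factor = (1 − e^(−0.04·43))/4.15 = 0.1978
U = 1.1518 · 0.1978

0.2278


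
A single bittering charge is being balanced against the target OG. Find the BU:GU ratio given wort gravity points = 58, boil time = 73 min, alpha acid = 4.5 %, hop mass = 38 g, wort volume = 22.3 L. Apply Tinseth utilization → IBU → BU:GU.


U = 1.65·0.000125^(GP/1000)·(1−e^(−0.04t))/4.15;  IBU = (α/100)·m·U·1000/V;  BU:GU = IBU/GP
U = 1.65·0.000125^(58/1000)·(1−e^(−0.04·73))/4.15 = 0.2233
IBU = (4.5/100)·38·0.2233·1000/22.3 = 17.1265
BU:GU = 17.1265/58

0.2953


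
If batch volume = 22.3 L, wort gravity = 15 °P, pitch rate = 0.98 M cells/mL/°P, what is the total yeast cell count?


cells (billions) = rate · V_L · °P
cells = 0.98 · 22.3 · 15

327.8100 billion cells


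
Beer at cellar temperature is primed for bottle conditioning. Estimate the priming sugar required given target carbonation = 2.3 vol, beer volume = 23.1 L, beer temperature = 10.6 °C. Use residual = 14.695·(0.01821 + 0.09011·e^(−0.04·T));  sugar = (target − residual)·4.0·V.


residual = 14.695·(0.01821 + 0.09011·e^(−0.04·10.6)) = 1.1342
sugar = (2.3 − 1.1342)·4.0·23.1

107.7234 g


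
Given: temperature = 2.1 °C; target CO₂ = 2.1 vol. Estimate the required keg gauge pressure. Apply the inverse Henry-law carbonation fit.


psi = vols/(0.01821 + 0.09011·e^(−0.04·T)) − 14.695
psi = 2.1/(0.01821 + 0.09011·e^(−0.04·2.1)) − 14.695

6.0847 psi


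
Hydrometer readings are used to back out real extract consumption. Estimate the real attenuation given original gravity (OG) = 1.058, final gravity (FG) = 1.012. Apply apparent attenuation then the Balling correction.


AA = (OG−FG)/(OG−1)·100;  RA = AA·0.8192
AA = (1.058 − 1.012)/(1.058 − 1)·100 = 79.3103
RA = 79.3103·0.8192

64.9710 %


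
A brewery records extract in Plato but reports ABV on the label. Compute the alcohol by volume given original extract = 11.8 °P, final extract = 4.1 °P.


SG = 259/(259 − P);  ABV = (OG − FG)·131.25
OG = 259/(259 − 11.8) = 1.0477
FG = 259/(259 − 4.1) = 1.0161
ABV = (1.0477 − 1.0161)·131.25

4.1540 % ABV


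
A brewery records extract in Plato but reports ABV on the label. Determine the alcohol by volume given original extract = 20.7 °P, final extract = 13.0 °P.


SG = 259/(259 − P);  ABV = (OG − FG)·131.25
OG = 259/(259 − 20.7) = 1.0869
FG = 259/(259 − 13.0) = 1.0528
ABV = (1.0869 − 1.0528)·131.25

4.4651 % ABV


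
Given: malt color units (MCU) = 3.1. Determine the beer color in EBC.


SRM = 1.4922·MCU^0.6859;  EBC = SRM·1.97
SRM = 1.4922·3.1^0.6859 = 3.2423
EBC = 3.2423·1.97

6.3873 EBC


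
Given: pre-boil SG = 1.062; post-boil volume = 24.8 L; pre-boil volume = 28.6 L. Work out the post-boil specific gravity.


SG_post = 1 + (SG_pre − 1)·V_pre/V_post
pts_pre = (1.062 − 1)·1000 = 62.0000
pts_post = 62.0000·28.6/24.8 = 71.5000
SG_post = 1 + 71.5000/1000

1.0715


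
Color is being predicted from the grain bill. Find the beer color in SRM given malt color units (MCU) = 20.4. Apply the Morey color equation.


SRM = 1.4922 · MCU^0.6859
SRM = 1.4922 · 20.4^0.6859

11.8060 SRM


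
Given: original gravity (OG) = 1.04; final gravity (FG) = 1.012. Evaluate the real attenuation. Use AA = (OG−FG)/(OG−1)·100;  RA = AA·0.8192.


AA = (1.04 − 1.012)/(1.04 − 1)·100 = 70.0000
RA = 70.0000·0.8192

57.3440 %


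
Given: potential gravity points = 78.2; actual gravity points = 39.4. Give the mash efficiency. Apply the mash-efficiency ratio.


efficiency = actual / potential × 100
efficiency = 39.4 / 78.2 × 100

50.3836 %


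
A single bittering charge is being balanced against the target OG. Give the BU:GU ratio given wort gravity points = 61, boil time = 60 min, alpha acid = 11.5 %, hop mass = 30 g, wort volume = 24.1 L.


U = 1.65·0.000125^(GP/1000)·(1−e^(−0.04t))/4.15;  IBU = (α/100)·m·U·1000/V;  BU:GU = IBU/GP
U = 1.65·0.000125^(61/1000)·(1−e^(−0.04·60))/4.15 = 0.2090
IBU = (11.5/100)·30·0.2090·1000/24.1 = 29.9122
BU:GU = 29.9122/61

0.4904


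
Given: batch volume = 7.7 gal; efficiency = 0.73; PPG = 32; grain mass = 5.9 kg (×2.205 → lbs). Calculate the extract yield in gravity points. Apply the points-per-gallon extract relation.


points = lbs × PPG × eff / vol
lbs = 5.9 × 2.205 = 13.0095
points = 13.0095 × 32 × 0.73 / 7.7

39.4678 points
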